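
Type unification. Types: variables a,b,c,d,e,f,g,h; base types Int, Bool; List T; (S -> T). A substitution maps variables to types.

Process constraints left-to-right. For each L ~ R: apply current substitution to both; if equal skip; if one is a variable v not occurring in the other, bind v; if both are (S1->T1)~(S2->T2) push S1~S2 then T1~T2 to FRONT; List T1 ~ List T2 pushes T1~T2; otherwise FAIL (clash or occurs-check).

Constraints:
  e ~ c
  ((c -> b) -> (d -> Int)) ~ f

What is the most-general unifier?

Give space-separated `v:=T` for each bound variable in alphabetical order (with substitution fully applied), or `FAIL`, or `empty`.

Answer: e:=c f:=((c -> b) -> (d -> Int))

Derivation:
step 1: unify e ~ c  [subst: {-} | 1 pending]
  bind e := c
step 2: unify ((c -> b) -> (d -> Int)) ~ f  [subst: {e:=c} | 0 pending]
  bind f := ((c -> b) -> (d -> Int))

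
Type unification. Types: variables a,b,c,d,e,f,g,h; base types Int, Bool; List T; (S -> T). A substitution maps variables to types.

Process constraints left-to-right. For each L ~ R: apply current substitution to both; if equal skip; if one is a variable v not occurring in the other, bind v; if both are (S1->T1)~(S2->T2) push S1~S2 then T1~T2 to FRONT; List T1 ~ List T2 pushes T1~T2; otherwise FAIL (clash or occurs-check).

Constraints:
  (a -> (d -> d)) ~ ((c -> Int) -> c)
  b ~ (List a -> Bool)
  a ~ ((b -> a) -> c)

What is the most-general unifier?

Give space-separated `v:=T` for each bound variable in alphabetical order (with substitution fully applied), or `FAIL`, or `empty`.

Answer: FAIL

Derivation:
step 1: unify (a -> (d -> d)) ~ ((c -> Int) -> c)  [subst: {-} | 2 pending]
  -> decompose arrow: push a~(c -> Int), (d -> d)~c
step 2: unify a ~ (c -> Int)  [subst: {-} | 3 pending]
  bind a := (c -> Int)
step 3: unify (d -> d) ~ c  [subst: {a:=(c -> Int)} | 2 pending]
  bind c := (d -> d)
step 4: unify b ~ (List ((d -> d) -> Int) -> Bool)  [subst: {a:=(c -> Int), c:=(d -> d)} | 1 pending]
  bind b := (List ((d -> d) -> Int) -> Bool)
step 5: unify ((d -> d) -> Int) ~ (((List ((d -> d) -> Int) -> Bool) -> ((d -> d) -> Int)) -> (d -> d))  [subst: {a:=(c -> Int), c:=(d -> d), b:=(List ((d -> d) -> Int) -> Bool)} | 0 pending]
  -> decompose arrow: push (d -> d)~((List ((d -> d) -> Int) -> Bool) -> ((d -> d) -> Int)), Int~(d -> d)
step 6: unify (d -> d) ~ ((List ((d -> d) -> Int) -> Bool) -> ((d -> d) -> Int))  [subst: {a:=(c -> Int), c:=(d -> d), b:=(List ((d -> d) -> Int) -> Bool)} | 1 pending]
  -> decompose arrow: push d~(List ((d -> d) -> Int) -> Bool), d~((d -> d) -> Int)
step 7: unify d ~ (List ((d -> d) -> Int) -> Bool)  [subst: {a:=(c -> Int), c:=(d -> d), b:=(List ((d -> d) -> Int) -> Bool)} | 2 pending]
  occurs-check fail: d in (List ((d -> d) -> Int) -> Bool)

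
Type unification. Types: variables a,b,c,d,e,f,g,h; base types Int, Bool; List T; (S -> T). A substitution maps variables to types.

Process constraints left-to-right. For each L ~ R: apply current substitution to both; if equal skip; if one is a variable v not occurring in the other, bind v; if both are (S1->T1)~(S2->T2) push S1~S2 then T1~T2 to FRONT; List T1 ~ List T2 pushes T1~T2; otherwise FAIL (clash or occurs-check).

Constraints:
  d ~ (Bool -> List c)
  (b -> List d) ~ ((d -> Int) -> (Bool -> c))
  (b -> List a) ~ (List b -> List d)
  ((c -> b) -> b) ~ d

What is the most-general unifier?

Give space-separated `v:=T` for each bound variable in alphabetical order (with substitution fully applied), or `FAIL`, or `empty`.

Answer: FAIL

Derivation:
step 1: unify d ~ (Bool -> List c)  [subst: {-} | 3 pending]
  bind d := (Bool -> List c)
step 2: unify (b -> List (Bool -> List c)) ~ (((Bool -> List c) -> Int) -> (Bool -> c))  [subst: {d:=(Bool -> List c)} | 2 pending]
  -> decompose arrow: push b~((Bool -> List c) -> Int), List (Bool -> List c)~(Bool -> c)
step 3: unify b ~ ((Bool -> List c) -> Int)  [subst: {d:=(Bool -> List c)} | 3 pending]
  bind b := ((Bool -> List c) -> Int)
step 4: unify List (Bool -> List c) ~ (Bool -> c)  [subst: {d:=(Bool -> List c), b:=((Bool -> List c) -> Int)} | 2 pending]
  clash: List (Bool -> List c) vs (Bool -> c)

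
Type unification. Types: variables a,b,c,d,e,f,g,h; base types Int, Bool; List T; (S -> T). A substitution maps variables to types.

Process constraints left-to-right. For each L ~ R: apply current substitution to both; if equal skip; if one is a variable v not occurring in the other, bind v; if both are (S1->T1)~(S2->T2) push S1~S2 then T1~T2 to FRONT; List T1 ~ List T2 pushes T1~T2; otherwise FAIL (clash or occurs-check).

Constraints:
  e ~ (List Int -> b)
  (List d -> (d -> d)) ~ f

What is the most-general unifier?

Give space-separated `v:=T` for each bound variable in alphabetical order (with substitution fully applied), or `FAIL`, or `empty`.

Answer: e:=(List Int -> b) f:=(List d -> (d -> d))

Derivation:
step 1: unify e ~ (List Int -> b)  [subst: {-} | 1 pending]
  bind e := (List Int -> b)
step 2: unify (List d -> (d -> d)) ~ f  [subst: {e:=(List Int -> b)} | 0 pending]
  bind f := (List d -> (d -> d))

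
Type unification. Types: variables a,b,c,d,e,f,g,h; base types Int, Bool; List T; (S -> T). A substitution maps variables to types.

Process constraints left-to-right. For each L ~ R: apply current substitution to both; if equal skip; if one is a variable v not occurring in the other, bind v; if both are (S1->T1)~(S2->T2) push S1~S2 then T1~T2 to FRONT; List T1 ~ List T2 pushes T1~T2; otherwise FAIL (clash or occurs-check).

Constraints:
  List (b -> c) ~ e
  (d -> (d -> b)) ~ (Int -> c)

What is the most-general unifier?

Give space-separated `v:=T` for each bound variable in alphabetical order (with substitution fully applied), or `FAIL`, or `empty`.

Answer: c:=(Int -> b) d:=Int e:=List (b -> (Int -> b))

Derivation:
step 1: unify List (b -> c) ~ e  [subst: {-} | 1 pending]
  bind e := List (b -> c)
step 2: unify (d -> (d -> b)) ~ (Int -> c)  [subst: {e:=List (b -> c)} | 0 pending]
  -> decompose arrow: push d~Int, (d -> b)~c
step 3: unify d ~ Int  [subst: {e:=List (b -> c)} | 1 pending]
  bind d := Int
step 4: unify (Int -> b) ~ c  [subst: {e:=List (b -> c), d:=Int} | 0 pending]
  bind c := (Int -> b)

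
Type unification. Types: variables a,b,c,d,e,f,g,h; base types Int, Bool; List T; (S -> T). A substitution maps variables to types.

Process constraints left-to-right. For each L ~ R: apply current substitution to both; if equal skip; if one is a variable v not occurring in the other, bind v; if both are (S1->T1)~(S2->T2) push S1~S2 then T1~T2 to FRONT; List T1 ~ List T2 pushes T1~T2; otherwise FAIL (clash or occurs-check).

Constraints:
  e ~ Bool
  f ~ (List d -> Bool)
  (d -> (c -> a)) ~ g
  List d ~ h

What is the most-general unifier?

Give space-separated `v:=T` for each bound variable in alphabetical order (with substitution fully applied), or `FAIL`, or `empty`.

Answer: e:=Bool f:=(List d -> Bool) g:=(d -> (c -> a)) h:=List d

Derivation:
step 1: unify e ~ Bool  [subst: {-} | 3 pending]
  bind e := Bool
step 2: unify f ~ (List d -> Bool)  [subst: {e:=Bool} | 2 pending]
  bind f := (List d -> Bool)
step 3: unify (d -> (c -> a)) ~ g  [subst: {e:=Bool, f:=(List d -> Bool)} | 1 pending]
  bind g := (d -> (c -> a))
step 4: unify List d ~ h  [subst: {e:=Bool, f:=(List d -> Bool), g:=(d -> (c -> a))} | 0 pending]
  bind h := List d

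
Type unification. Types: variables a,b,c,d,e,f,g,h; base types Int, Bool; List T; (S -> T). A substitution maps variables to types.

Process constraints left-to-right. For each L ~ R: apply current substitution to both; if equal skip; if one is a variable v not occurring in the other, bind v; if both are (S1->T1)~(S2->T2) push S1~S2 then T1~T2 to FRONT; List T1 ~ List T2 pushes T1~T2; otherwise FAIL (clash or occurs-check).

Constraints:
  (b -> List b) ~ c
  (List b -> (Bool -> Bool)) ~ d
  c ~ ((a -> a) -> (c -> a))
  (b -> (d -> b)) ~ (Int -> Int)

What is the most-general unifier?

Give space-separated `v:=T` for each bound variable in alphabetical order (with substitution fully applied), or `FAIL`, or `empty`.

step 1: unify (b -> List b) ~ c  [subst: {-} | 3 pending]
  bind c := (b -> List b)
step 2: unify (List b -> (Bool -> Bool)) ~ d  [subst: {c:=(b -> List b)} | 2 pending]
  bind d := (List b -> (Bool -> Bool))
step 3: unify (b -> List b) ~ ((a -> a) -> ((b -> List b) -> a))  [subst: {c:=(b -> List b), d:=(List b -> (Bool -> Bool))} | 1 pending]
  -> decompose arrow: push b~(a -> a), List b~((b -> List b) -> a)
step 4: unify b ~ (a -> a)  [subst: {c:=(b -> List b), d:=(List b -> (Bool -> Bool))} | 2 pending]
  bind b := (a -> a)
step 5: unify List (a -> a) ~ (((a -> a) -> List (a -> a)) -> a)  [subst: {c:=(b -> List b), d:=(List b -> (Bool -> Bool)), b:=(a -> a)} | 1 pending]
  clash: List (a -> a) vs (((a -> a) -> List (a -> a)) -> a)

Answer: FAIL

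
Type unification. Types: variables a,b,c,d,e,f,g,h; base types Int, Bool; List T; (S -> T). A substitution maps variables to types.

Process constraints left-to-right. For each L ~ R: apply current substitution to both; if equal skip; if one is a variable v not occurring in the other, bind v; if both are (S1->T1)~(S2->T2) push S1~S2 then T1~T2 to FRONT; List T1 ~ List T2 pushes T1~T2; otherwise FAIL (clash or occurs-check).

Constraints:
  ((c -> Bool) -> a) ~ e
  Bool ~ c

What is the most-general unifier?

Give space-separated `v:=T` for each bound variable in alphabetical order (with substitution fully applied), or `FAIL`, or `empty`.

Answer: c:=Bool e:=((Bool -> Bool) -> a)

Derivation:
step 1: unify ((c -> Bool) -> a) ~ e  [subst: {-} | 1 pending]
  bind e := ((c -> Bool) -> a)
step 2: unify Bool ~ c  [subst: {e:=((c -> Bool) -> a)} | 0 pending]
  bind c := Bool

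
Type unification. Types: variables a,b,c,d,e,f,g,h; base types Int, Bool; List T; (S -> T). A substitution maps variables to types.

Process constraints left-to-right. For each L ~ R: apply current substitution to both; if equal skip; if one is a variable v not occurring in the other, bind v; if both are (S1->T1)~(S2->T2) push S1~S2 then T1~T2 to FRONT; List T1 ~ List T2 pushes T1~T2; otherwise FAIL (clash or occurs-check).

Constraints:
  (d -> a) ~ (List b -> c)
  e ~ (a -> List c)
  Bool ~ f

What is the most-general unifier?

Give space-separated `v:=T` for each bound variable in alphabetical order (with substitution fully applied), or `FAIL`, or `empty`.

step 1: unify (d -> a) ~ (List b -> c)  [subst: {-} | 2 pending]
  -> decompose arrow: push d~List b, a~c
step 2: unify d ~ List b  [subst: {-} | 3 pending]
  bind d := List b
step 3: unify a ~ c  [subst: {d:=List b} | 2 pending]
  bind a := c
step 4: unify e ~ (c -> List c)  [subst: {d:=List b, a:=c} | 1 pending]
  bind e := (c -> List c)
step 5: unify Bool ~ f  [subst: {d:=List b, a:=c, e:=(c -> List c)} | 0 pending]
  bind f := Bool

Answer: a:=c d:=List b e:=(c -> List c) f:=Bool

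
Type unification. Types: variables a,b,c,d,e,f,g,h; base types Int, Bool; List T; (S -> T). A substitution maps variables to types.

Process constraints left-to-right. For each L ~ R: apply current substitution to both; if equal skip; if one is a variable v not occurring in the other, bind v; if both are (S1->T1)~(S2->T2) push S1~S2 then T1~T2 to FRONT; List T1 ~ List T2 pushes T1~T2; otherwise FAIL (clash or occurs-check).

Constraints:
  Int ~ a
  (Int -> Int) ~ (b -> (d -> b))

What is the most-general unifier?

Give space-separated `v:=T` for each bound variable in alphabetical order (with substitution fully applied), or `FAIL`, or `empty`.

step 1: unify Int ~ a  [subst: {-} | 1 pending]
  bind a := Int
step 2: unify (Int -> Int) ~ (b -> (d -> b))  [subst: {a:=Int} | 0 pending]
  -> decompose arrow: push Int~b, Int~(d -> b)
step 3: unify Int ~ b  [subst: {a:=Int} | 1 pending]
  bind b := Int
step 4: unify Int ~ (d -> Int)  [subst: {a:=Int, b:=Int} | 0 pending]
  clash: Int vs (d -> Int)

Answer: FAIL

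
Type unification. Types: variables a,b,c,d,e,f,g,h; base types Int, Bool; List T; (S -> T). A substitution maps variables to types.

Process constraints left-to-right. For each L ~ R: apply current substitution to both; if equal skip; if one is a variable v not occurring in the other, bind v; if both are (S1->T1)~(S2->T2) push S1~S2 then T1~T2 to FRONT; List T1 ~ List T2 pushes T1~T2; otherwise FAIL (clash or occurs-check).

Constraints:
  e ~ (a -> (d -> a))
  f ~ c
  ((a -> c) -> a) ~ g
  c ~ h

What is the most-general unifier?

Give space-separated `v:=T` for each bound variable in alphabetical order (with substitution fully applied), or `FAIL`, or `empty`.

Answer: c:=h e:=(a -> (d -> a)) f:=h g:=((a -> h) -> a)

Derivation:
step 1: unify e ~ (a -> (d -> a))  [subst: {-} | 3 pending]
  bind e := (a -> (d -> a))
step 2: unify f ~ c  [subst: {e:=(a -> (d -> a))} | 2 pending]
  bind f := c
step 3: unify ((a -> c) -> a) ~ g  [subst: {e:=(a -> (d -> a)), f:=c} | 1 pending]
  bind g := ((a -> c) -> a)
step 4: unify c ~ h  [subst: {e:=(a -> (d -> a)), f:=c, g:=((a -> c) -> a)} | 0 pending]
  bind c := h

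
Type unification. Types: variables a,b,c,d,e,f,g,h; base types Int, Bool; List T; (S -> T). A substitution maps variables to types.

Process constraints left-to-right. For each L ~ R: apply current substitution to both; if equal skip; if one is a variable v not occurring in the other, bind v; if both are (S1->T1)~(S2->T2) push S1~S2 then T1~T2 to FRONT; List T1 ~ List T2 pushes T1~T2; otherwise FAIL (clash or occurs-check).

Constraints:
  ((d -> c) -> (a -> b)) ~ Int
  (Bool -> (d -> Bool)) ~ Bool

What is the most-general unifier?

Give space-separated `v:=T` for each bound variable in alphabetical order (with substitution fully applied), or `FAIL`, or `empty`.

step 1: unify ((d -> c) -> (a -> b)) ~ Int  [subst: {-} | 1 pending]
  clash: ((d -> c) -> (a -> b)) vs Int

Answer: FAIL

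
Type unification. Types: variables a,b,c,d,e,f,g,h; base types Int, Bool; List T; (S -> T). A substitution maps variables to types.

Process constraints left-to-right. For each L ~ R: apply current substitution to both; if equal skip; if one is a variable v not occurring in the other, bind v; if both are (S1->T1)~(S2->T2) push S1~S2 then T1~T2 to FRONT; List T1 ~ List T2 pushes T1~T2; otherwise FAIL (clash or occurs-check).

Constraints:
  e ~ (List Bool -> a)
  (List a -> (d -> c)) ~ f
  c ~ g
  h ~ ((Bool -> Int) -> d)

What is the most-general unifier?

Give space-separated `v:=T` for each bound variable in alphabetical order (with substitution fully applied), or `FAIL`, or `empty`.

Answer: c:=g e:=(List Bool -> a) f:=(List a -> (d -> g)) h:=((Bool -> Int) -> d)

Derivation:
step 1: unify e ~ (List Bool -> a)  [subst: {-} | 3 pending]
  bind e := (List Bool -> a)
step 2: unify (List a -> (d -> c)) ~ f  [subst: {e:=(List Bool -> a)} | 2 pending]
  bind f := (List a -> (d -> c))
step 3: unify c ~ g  [subst: {e:=(List Bool -> a), f:=(List a -> (d -> c))} | 1 pending]
  bind c := g
step 4: unify h ~ ((Bool -> Int) -> d)  [subst: {e:=(List Bool -> a), f:=(List a -> (d -> c)), c:=g} | 0 pending]
  bind h := ((Bool -> Int) -> d)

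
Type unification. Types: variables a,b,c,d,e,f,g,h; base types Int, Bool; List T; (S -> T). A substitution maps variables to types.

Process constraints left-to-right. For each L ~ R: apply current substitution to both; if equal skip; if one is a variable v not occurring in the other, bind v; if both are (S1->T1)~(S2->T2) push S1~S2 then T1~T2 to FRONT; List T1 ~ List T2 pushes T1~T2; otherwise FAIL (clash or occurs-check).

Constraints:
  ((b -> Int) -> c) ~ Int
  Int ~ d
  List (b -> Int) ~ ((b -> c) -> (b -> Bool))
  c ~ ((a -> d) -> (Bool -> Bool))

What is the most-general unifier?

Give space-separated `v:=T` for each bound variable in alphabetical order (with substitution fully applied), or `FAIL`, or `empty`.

Answer: FAIL

Derivation:
step 1: unify ((b -> Int) -> c) ~ Int  [subst: {-} | 3 pending]
  clash: ((b -> Int) -> c) vs Int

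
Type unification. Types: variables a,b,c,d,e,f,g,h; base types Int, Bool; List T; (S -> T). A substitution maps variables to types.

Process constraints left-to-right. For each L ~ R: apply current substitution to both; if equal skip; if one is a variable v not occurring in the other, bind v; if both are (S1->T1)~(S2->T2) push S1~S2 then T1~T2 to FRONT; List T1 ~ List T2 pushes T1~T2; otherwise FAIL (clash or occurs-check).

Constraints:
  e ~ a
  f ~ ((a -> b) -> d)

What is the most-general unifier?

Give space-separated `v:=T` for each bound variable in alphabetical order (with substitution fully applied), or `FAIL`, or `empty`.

Answer: e:=a f:=((a -> b) -> d)

Derivation:
step 1: unify e ~ a  [subst: {-} | 1 pending]
  bind e := a
step 2: unify f ~ ((a -> b) -> d)  [subst: {e:=a} | 0 pending]
  bind f := ((a -> b) -> d)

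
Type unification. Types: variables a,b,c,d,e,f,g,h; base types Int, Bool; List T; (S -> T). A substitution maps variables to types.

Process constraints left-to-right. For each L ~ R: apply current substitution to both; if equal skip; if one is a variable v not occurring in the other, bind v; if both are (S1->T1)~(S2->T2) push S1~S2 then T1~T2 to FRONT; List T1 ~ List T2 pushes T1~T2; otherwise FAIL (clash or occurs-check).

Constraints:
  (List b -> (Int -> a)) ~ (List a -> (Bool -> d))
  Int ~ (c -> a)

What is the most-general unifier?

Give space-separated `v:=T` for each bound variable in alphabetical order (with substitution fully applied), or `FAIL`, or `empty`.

Answer: FAIL

Derivation:
step 1: unify (List b -> (Int -> a)) ~ (List a -> (Bool -> d))  [subst: {-} | 1 pending]
  -> decompose arrow: push List b~List a, (Int -> a)~(Bool -> d)
step 2: unify List b ~ List a  [subst: {-} | 2 pending]
  -> decompose List: push b~a
step 3: unify b ~ a  [subst: {-} | 2 pending]
  bind b := a
step 4: unify (Int -> a) ~ (Bool -> d)  [subst: {b:=a} | 1 pending]
  -> decompose arrow: push Int~Bool, a~d
step 5: unify Int ~ Bool  [subst: {b:=a} | 2 pending]
  clash: Int vs Bool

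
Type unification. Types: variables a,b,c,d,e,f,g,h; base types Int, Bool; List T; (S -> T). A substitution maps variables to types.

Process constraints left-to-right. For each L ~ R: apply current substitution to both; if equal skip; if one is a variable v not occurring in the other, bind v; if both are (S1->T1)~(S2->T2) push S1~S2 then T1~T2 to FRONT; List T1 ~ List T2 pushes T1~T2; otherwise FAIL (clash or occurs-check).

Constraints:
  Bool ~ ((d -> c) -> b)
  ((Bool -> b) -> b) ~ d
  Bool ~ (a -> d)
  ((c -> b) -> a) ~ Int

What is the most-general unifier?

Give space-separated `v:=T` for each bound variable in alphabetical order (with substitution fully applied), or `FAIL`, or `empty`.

Answer: FAIL

Derivation:
step 1: unify Bool ~ ((d -> c) -> b)  [subst: {-} | 3 pending]
  clash: Bool vs ((d -> c) -> b)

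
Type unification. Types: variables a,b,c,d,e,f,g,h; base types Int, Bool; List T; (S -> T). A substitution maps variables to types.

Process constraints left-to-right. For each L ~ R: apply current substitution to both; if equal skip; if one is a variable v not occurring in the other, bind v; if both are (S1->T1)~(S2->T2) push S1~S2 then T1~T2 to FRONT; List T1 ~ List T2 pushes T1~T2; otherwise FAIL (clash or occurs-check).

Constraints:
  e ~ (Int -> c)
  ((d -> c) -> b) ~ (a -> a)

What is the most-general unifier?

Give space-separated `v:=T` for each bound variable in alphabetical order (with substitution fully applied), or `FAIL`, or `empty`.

Answer: a:=(d -> c) b:=(d -> c) e:=(Int -> c)

Derivation:
step 1: unify e ~ (Int -> c)  [subst: {-} | 1 pending]
  bind e := (Int -> c)
step 2: unify ((d -> c) -> b) ~ (a -> a)  [subst: {e:=(Int -> c)} | 0 pending]
  -> decompose arrow: push (d -> c)~a, b~a
step 3: unify (d -> c) ~ a  [subst: {e:=(Int -> c)} | 1 pending]
  bind a := (d -> c)
step 4: unify b ~ (d -> c)  [subst: {e:=(Int -> c), a:=(d -> c)} | 0 pending]
  bind b := (d -> c)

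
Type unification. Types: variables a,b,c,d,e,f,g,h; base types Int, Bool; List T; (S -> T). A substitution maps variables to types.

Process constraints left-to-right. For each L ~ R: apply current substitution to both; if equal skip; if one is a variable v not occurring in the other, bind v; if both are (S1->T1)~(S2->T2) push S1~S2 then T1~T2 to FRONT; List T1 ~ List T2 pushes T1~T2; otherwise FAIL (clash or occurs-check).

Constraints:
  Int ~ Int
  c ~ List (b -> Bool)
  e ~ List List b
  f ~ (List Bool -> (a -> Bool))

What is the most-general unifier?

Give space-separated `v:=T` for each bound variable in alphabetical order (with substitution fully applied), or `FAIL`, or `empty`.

step 1: unify Int ~ Int  [subst: {-} | 3 pending]
  -> identical, skip
step 2: unify c ~ List (b -> Bool)  [subst: {-} | 2 pending]
  bind c := List (b -> Bool)
step 3: unify e ~ List List b  [subst: {c:=List (b -> Bool)} | 1 pending]
  bind e := List List b
step 4: unify f ~ (List Bool -> (a -> Bool))  [subst: {c:=List (b -> Bool), e:=List List b} | 0 pending]
  bind f := (List Bool -> (a -> Bool))

Answer: c:=List (b -> Bool) e:=List List b f:=(List Bool -> (a -> Bool))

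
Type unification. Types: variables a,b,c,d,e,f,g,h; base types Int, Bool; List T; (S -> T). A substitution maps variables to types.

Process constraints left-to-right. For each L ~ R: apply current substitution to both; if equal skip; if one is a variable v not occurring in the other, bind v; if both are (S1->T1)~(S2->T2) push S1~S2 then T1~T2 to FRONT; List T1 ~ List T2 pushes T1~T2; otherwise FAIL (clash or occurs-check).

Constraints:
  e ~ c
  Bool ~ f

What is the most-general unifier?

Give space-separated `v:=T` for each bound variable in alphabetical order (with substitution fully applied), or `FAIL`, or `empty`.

step 1: unify e ~ c  [subst: {-} | 1 pending]
  bind e := c
step 2: unify Bool ~ f  [subst: {e:=c} | 0 pending]
  bind f := Bool

Answer: e:=c f:=Bool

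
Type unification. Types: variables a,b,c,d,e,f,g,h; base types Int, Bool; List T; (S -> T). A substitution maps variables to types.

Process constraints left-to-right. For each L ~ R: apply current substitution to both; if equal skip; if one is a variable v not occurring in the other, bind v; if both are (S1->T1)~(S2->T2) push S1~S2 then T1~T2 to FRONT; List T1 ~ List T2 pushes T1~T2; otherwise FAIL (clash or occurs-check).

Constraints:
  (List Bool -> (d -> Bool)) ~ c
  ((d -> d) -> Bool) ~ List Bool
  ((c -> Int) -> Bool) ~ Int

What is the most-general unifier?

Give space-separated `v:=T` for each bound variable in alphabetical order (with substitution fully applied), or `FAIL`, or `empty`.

Answer: FAIL

Derivation:
step 1: unify (List Bool -> (d -> Bool)) ~ c  [subst: {-} | 2 pending]
  bind c := (List Bool -> (d -> Bool))
step 2: unify ((d -> d) -> Bool) ~ List Bool  [subst: {c:=(List Bool -> (d -> Bool))} | 1 pending]
  clash: ((d -> d) -> Bool) vs List Bool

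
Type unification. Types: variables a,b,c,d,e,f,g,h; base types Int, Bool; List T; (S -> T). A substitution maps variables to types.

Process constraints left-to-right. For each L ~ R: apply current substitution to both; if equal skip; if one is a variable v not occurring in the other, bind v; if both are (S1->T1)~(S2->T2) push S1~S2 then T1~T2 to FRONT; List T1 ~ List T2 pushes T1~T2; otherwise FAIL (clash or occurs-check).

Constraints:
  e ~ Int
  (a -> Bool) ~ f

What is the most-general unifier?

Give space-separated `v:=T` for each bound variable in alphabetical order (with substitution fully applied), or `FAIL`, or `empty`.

Answer: e:=Int f:=(a -> Bool)

Derivation:
step 1: unify e ~ Int  [subst: {-} | 1 pending]
  bind e := Int
step 2: unify (a -> Bool) ~ f  [subst: {e:=Int} | 0 pending]
  bind f := (a -> Bool)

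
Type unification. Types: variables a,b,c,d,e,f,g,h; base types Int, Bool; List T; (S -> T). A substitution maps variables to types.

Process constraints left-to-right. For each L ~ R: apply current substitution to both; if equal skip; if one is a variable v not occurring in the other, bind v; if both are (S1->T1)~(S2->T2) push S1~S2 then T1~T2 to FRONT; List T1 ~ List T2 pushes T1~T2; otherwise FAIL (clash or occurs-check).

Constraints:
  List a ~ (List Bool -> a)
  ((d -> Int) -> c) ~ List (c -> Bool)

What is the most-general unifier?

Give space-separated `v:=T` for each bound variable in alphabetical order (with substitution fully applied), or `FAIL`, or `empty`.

Answer: FAIL

Derivation:
step 1: unify List a ~ (List Bool -> a)  [subst: {-} | 1 pending]
  clash: List a vs (List Bool -> a)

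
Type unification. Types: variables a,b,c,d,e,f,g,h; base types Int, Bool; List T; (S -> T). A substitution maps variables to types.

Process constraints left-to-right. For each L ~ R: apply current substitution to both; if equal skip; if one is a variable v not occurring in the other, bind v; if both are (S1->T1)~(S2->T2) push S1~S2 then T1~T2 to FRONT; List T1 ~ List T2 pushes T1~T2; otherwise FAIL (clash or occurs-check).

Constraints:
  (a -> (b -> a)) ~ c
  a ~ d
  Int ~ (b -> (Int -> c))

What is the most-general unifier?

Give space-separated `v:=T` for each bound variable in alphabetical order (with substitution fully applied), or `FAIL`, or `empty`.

step 1: unify (a -> (b -> a)) ~ c  [subst: {-} | 2 pending]
  bind c := (a -> (b -> a))
step 2: unify a ~ d  [subst: {c:=(a -> (b -> a))} | 1 pending]
  bind a := d
step 3: unify Int ~ (b -> (Int -> (d -> (b -> d))))  [subst: {c:=(a -> (b -> a)), a:=d} | 0 pending]
  clash: Int vs (b -> (Int -> (d -> (b -> d))))

Answer: FAIL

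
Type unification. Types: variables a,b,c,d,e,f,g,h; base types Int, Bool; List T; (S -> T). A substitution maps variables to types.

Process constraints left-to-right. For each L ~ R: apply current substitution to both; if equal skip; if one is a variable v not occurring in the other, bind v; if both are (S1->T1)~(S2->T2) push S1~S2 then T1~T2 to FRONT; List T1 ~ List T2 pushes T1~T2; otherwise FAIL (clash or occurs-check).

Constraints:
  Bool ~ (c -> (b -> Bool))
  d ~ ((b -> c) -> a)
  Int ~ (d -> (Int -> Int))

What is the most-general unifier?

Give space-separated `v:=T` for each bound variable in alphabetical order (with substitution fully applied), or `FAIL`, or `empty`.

step 1: unify Bool ~ (c -> (b -> Bool))  [subst: {-} | 2 pending]
  clash: Bool vs (c -> (b -> Bool))

Answer: FAIL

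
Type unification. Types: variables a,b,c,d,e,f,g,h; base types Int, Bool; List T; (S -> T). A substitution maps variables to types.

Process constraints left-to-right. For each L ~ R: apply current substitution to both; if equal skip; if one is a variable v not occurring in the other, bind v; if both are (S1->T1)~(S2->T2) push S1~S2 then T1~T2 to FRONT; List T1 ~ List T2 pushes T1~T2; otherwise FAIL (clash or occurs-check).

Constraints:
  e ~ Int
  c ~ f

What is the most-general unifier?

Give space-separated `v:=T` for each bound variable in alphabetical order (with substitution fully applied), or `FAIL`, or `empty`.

step 1: unify e ~ Int  [subst: {-} | 1 pending]
  bind e := Int
step 2: unify c ~ f  [subst: {e:=Int} | 0 pending]
  bind c := f

Answer: c:=f e:=Int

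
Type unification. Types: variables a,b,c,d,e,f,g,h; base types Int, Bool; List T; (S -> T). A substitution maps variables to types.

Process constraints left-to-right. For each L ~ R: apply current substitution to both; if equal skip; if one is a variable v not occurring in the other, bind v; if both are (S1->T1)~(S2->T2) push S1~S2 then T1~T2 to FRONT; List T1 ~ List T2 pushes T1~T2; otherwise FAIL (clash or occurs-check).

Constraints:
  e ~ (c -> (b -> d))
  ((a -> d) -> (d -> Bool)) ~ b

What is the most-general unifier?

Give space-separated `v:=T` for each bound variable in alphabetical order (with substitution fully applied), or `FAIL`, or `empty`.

step 1: unify e ~ (c -> (b -> d))  [subst: {-} | 1 pending]
  bind e := (c -> (b -> d))
step 2: unify ((a -> d) -> (d -> Bool)) ~ b  [subst: {e:=(c -> (b -> d))} | 0 pending]
  bind b := ((a -> d) -> (d -> Bool))

Answer: b:=((a -> d) -> (d -> Bool)) e:=(c -> (((a -> d) -> (d -> Bool)) -> d))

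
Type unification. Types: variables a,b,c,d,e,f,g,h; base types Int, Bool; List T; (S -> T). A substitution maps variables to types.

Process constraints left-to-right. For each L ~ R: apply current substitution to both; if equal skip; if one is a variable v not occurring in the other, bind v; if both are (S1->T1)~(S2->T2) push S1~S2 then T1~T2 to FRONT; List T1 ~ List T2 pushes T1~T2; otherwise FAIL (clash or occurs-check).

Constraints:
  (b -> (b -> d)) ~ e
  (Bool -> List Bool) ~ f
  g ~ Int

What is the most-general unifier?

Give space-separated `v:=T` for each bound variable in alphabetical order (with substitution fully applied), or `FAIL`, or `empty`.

step 1: unify (b -> (b -> d)) ~ e  [subst: {-} | 2 pending]
  bind e := (b -> (b -> d))
step 2: unify (Bool -> List Bool) ~ f  [subst: {e:=(b -> (b -> d))} | 1 pending]
  bind f := (Bool -> List Bool)
step 3: unify g ~ Int  [subst: {e:=(b -> (b -> d)), f:=(Bool -> List Bool)} | 0 pending]
  bind g := Int

Answer: e:=(b -> (b -> d)) f:=(Bool -> List Bool) g:=Int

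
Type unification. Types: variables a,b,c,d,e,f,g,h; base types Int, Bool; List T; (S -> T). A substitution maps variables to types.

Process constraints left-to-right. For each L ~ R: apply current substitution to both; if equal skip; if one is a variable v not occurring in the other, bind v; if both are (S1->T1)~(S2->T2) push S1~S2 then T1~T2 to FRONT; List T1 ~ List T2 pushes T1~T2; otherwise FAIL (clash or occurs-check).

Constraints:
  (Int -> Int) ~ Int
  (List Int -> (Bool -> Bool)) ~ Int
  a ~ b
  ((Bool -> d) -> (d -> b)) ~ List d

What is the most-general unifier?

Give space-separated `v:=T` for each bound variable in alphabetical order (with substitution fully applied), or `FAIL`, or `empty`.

Answer: FAIL

Derivation:
step 1: unify (Int -> Int) ~ Int  [subst: {-} | 3 pending]
  clash: (Int -> Int) vs Int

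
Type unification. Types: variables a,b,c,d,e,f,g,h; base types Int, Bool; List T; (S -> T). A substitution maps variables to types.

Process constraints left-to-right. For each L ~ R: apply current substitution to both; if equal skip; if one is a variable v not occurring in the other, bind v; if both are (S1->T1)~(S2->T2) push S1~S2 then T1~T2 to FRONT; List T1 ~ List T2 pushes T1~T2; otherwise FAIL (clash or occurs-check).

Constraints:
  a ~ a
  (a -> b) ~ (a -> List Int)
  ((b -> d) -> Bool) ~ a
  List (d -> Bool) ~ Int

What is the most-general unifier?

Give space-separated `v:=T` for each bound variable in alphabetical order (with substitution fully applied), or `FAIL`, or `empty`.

Answer: FAIL

Derivation:
step 1: unify a ~ a  [subst: {-} | 3 pending]
  -> identical, skip
step 2: unify (a -> b) ~ (a -> List Int)  [subst: {-} | 2 pending]
  -> decompose arrow: push a~a, b~List Int
step 3: unify a ~ a  [subst: {-} | 3 pending]
  -> identical, skip
step 4: unify b ~ List Int  [subst: {-} | 2 pending]
  bind b := List Int
step 5: unify ((List Int -> d) -> Bool) ~ a  [subst: {b:=List Int} | 1 pending]
  bind a := ((List Int -> d) -> Bool)
step 6: unify List (d -> Bool) ~ Int  [subst: {b:=List Int, a:=((List Int -> d) -> Bool)} | 0 pending]
  clash: List (d -> Bool) vs Int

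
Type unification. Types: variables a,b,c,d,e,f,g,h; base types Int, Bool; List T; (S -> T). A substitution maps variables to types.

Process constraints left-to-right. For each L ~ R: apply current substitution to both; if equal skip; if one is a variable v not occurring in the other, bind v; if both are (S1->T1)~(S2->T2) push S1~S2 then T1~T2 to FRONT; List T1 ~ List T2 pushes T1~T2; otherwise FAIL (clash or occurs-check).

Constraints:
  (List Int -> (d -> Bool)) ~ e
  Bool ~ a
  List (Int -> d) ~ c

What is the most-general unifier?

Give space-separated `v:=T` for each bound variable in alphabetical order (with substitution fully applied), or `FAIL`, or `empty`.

step 1: unify (List Int -> (d -> Bool)) ~ e  [subst: {-} | 2 pending]
  bind e := (List Int -> (d -> Bool))
step 2: unify Bool ~ a  [subst: {e:=(List Int -> (d -> Bool))} | 1 pending]
  bind a := Bool
step 3: unify List (Int -> d) ~ c  [subst: {e:=(List Int -> (d -> Bool)), a:=Bool} | 0 pending]
  bind c := List (Int -> d)

Answer: a:=Bool c:=List (Int -> d) e:=(List Int -> (d -> Bool))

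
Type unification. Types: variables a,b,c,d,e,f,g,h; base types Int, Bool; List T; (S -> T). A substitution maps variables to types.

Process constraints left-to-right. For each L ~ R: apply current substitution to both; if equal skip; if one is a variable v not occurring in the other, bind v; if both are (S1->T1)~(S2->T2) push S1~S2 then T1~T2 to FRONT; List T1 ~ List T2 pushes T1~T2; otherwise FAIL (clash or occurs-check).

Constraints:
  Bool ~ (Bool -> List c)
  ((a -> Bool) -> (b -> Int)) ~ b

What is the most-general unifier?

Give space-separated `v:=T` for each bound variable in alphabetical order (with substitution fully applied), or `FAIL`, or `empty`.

Answer: FAIL

Derivation:
step 1: unify Bool ~ (Bool -> List c)  [subst: {-} | 1 pending]
  clash: Bool vs (Bool -> List c)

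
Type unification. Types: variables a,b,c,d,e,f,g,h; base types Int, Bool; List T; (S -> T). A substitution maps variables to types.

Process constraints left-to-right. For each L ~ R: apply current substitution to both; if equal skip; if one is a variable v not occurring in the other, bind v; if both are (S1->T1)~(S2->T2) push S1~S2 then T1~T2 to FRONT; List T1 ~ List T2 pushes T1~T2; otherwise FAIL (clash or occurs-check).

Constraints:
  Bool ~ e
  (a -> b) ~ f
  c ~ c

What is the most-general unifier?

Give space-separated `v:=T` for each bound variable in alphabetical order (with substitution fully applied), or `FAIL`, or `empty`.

Answer: e:=Bool f:=(a -> b)

Derivation:
step 1: unify Bool ~ e  [subst: {-} | 2 pending]
  bind e := Bool
step 2: unify (a -> b) ~ f  [subst: {e:=Bool} | 1 pending]
  bind f := (a -> b)
step 3: unify c ~ c  [subst: {e:=Bool, f:=(a -> b)} | 0 pending]
  -> identical, skip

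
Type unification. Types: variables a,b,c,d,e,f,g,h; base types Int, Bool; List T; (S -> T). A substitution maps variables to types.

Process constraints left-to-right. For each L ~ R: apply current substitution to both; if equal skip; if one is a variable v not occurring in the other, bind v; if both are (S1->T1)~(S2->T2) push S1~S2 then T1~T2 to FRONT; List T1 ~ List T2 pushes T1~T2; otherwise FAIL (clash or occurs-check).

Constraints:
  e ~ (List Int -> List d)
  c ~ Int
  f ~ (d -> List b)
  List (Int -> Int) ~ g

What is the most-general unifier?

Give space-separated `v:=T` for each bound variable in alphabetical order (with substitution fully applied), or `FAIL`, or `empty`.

step 1: unify e ~ (List Int -> List d)  [subst: {-} | 3 pending]
  bind e := (List Int -> List d)
step 2: unify c ~ Int  [subst: {e:=(List Int -> List d)} | 2 pending]
  bind c := Int
step 3: unify f ~ (d -> List b)  [subst: {e:=(List Int -> List d), c:=Int} | 1 pending]
  bind f := (d -> List b)
step 4: unify List (Int -> Int) ~ g  [subst: {e:=(List Int -> List d), c:=Int, f:=(d -> List b)} | 0 pending]
  bind g := List (Int -> Int)

Answer: c:=Int e:=(List Int -> List d) f:=(d -> List b) g:=List (Int -> Int)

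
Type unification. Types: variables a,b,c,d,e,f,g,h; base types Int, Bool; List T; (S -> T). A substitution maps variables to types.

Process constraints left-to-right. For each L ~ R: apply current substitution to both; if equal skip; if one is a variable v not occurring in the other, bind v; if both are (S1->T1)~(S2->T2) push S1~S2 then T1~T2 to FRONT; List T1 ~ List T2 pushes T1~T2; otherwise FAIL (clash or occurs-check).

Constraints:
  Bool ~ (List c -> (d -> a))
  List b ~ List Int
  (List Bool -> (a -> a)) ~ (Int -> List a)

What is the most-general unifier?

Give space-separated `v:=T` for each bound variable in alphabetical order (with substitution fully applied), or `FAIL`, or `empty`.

Answer: FAIL

Derivation:
step 1: unify Bool ~ (List c -> (d -> a))  [subst: {-} | 2 pending]
  clash: Bool vs (List c -> (d -> a))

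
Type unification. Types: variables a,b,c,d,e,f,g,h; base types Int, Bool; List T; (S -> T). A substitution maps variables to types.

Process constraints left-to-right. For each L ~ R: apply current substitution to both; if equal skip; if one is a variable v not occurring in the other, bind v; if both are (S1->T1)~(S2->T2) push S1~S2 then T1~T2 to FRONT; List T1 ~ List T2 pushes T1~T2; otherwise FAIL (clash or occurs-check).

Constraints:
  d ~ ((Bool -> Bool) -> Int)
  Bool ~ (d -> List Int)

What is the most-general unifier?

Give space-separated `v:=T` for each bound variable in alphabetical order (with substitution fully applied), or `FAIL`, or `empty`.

Answer: FAIL

Derivation:
step 1: unify d ~ ((Bool -> Bool) -> Int)  [subst: {-} | 1 pending]
  bind d := ((Bool -> Bool) -> Int)
step 2: unify Bool ~ (((Bool -> Bool) -> Int) -> List Int)  [subst: {d:=((Bool -> Bool) -> Int)} | 0 pending]
  clash: Bool vs (((Bool -> Bool) -> Int) -> List Int)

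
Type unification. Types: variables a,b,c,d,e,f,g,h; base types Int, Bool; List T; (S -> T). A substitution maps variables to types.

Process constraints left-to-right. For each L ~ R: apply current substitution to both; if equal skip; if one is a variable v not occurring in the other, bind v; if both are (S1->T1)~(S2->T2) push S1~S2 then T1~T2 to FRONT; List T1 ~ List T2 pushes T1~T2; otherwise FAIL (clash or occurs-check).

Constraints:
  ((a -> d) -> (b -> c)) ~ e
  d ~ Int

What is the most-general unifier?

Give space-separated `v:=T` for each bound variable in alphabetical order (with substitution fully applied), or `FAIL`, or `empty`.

Answer: d:=Int e:=((a -> Int) -> (b -> c))

Derivation:
step 1: unify ((a -> d) -> (b -> c)) ~ e  [subst: {-} | 1 pending]
  bind e := ((a -> d) -> (b -> c))
step 2: unify d ~ Int  [subst: {e:=((a -> d) -> (b -> c))} | 0 pending]
  bind d := Int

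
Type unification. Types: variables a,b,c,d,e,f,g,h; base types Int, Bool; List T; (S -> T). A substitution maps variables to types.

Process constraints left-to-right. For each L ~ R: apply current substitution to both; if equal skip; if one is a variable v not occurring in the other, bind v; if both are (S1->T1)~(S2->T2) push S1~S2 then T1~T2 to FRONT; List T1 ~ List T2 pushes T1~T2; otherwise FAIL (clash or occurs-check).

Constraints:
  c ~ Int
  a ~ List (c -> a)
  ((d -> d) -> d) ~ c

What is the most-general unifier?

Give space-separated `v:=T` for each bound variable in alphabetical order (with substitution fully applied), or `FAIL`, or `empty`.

step 1: unify c ~ Int  [subst: {-} | 2 pending]
  bind c := Int
step 2: unify a ~ List (Int -> a)  [subst: {c:=Int} | 1 pending]
  occurs-check fail: a in List (Int -> a)

Answer: FAIL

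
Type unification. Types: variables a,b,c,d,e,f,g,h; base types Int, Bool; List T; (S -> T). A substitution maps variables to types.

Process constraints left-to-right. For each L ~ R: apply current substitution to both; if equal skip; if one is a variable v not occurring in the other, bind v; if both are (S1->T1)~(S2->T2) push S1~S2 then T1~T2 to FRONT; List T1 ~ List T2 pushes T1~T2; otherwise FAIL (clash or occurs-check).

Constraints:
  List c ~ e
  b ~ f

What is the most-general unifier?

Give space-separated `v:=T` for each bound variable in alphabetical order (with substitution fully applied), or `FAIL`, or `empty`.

Answer: b:=f e:=List c

Derivation:
step 1: unify List c ~ e  [subst: {-} | 1 pending]
  bind e := List c
step 2: unify b ~ f  [subst: {e:=List c} | 0 pending]
  bind b := f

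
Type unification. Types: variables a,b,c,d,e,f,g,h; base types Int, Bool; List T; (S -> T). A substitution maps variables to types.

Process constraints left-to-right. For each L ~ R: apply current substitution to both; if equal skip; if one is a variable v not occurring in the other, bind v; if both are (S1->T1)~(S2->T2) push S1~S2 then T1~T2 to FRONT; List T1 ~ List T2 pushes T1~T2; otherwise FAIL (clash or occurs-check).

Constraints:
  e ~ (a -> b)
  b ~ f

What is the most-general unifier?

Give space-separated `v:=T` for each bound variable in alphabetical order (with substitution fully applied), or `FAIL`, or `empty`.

Answer: b:=f e:=(a -> f)

Derivation:
step 1: unify e ~ (a -> b)  [subst: {-} | 1 pending]
  bind e := (a -> b)
step 2: unify b ~ f  [subst: {e:=(a -> b)} | 0 pending]
  bind b := f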